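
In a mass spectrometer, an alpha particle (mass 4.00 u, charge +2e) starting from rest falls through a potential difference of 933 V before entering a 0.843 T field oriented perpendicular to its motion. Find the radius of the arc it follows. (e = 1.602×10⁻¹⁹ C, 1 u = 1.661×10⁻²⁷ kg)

Acceleration: |q|V = ½mv² ⇒ v = √(2|q|V/m) = √(2·3.204×10⁻¹⁹·933/6.644×10⁻²⁷) ≈ 3.000×10⁵ m/s.
In the field: r = mv/(|q|B) = (6.644×10⁻²⁷)(3.000×10⁵)/((3.204×10⁻¹⁹)(0.843)) ≈ 7.38×10⁻³ m.

r ≈ 7.38×10⁻³ m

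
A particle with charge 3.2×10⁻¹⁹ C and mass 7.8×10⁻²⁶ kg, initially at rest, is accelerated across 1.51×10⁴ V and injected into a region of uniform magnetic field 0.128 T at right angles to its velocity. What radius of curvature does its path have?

r ≈ 0.670 m

Acceleration: |q|V = ½mv² ⇒ v = √(2|q|V/m) = √(2·3.2×10⁻¹⁹·1.51×10⁴/7.8×10⁻²⁶) ≈ 3.520×10⁵ m/s.
In the field: r = mv/(|q|B) = (7.8×10⁻²⁶)(3.520×10⁵)/((3.2×10⁻¹⁹)(0.128)) ≈ 0.670 m.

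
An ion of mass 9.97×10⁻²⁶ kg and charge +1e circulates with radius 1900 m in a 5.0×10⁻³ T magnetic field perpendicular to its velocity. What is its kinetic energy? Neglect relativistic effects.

v = |q|Br/m, then KE = ½mv² = (qBr)²/(2m).
v = (1.602×10⁻¹⁹)(5.0×10⁻³)(1900)/9.97×10⁻²⁶ ≈ 1.526×10⁷ m/s.
KE = ½(9.97×10⁻²⁶)(1.526×10⁷)² ≈ 1.2×10⁻¹¹ J = 7.3×10⁷ eV.

KE ≈ 7.3×10⁷ eV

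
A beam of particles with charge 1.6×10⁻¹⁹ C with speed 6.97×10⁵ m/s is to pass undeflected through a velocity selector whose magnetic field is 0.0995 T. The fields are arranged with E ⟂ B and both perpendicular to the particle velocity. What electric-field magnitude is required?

E = 6.94×10⁴ V/m

For straight-line motion qE = qvB, so E = vB.
E = 6.97×10⁵ × 0.0995 = 6.94×10⁴ V/m.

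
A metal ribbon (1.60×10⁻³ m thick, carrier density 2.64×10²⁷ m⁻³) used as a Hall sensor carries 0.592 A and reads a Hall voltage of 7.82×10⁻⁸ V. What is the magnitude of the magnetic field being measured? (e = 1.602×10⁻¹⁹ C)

B ≈ 0.0894 T

From V_H = IB/(n e t), B = V_H n e t / I.
B = (7.82×10⁻⁸)(2.64×10²⁷)(1.602×10⁻¹⁹)(1.60×10⁻³)/0.592 ≈ 0.0894 T.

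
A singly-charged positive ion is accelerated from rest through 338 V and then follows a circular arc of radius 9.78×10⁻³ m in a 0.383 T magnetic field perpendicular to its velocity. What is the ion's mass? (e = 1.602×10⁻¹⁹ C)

Combine |q|V = ½mv² and r = mv/(|q|B): eliminate v to get m = qB²r²/(2V).
m = (1.602×10⁻¹⁹)(0.383)²(9.78×10⁻³)²/(2·338) ≈ 3.32×10⁻²⁷ kg.

m ≈ 3.32×10⁻²⁷ kg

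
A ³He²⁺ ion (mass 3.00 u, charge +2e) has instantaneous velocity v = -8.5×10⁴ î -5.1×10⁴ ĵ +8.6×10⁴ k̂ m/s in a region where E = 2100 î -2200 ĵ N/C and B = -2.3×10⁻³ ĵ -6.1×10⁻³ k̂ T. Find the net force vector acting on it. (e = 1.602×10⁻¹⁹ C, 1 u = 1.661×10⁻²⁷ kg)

v×B = (509, -518, 196) N/C.
E + v×B = (2610, -2720, 196) N/C.
F = q(E + v×B) = (3.204×10⁻¹⁹ C)·(2610, -2720, 196) = (8.36×10⁻¹⁶, -8.71×10⁻¹⁶, 6.26×10⁻¹⁷) N.

F ≈ (8.36×10⁻¹⁶, -8.71×10⁻¹⁶, 6.26×10⁻¹⁷) N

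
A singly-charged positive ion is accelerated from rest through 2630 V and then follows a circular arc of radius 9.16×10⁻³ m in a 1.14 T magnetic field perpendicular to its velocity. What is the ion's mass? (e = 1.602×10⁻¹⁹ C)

m ≈ 3.32×10⁻²⁷ kg

Combine |q|V = ½mv² and r = mv/(|q|B): eliminate v to get m = qB²r²/(2V).
m = (1.602×10⁻¹⁹)(1.14)²(9.16×10⁻³)²/(2·2630) ≈ 3.32×10⁻²⁷ kg.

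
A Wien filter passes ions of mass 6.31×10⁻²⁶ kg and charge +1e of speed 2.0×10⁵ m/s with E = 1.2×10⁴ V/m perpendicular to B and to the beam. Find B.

Balance of forces in the selector: qE = qvB ⇒ B = E/v.
B = 1.2×10⁴/2.0×10⁵ = 0.060 T.

B = 0.060 T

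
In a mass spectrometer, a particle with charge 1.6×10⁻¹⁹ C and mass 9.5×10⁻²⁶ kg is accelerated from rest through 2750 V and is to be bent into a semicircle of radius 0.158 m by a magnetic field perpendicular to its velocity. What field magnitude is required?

B ≈ 0.362 T

v = √(2|q|V/m) = √(2·1.6×10⁻¹⁹·2750/9.5×10⁻²⁶) ≈ 9.625×10⁴ m/s.
B = mv/(|q|r) = (9.5×10⁻²⁶)(9.625×10⁴)/((1.6×10⁻¹⁹)(0.158)) ≈ 0.362 T.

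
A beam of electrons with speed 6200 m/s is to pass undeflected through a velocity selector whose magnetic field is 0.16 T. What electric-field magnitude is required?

For straight-line motion qE = qvB, so E = vB.
E = 6200 × 0.16 = 990 V/m.

E = 990 V/m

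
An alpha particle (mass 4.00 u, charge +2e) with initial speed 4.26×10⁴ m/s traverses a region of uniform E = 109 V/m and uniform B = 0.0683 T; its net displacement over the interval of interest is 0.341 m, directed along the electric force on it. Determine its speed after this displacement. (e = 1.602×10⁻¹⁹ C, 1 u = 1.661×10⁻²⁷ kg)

B does no work; ΔKE = |q|E d.
½mv_f² = ½mv₀² + |q|Ed = ½(6.644×10⁻²⁷)(4.26×10⁴)² + (3.204×10⁻¹⁹)(109)(0.341) ≈ 6.029×10⁻¹⁸ J + 1.191×10⁻¹⁷ J ≈ 1.794×10⁻¹⁷ J.
v_f = √(2·1.794×10⁻¹⁷/6.644×10⁻²⁷) ≈ 7.35×10⁴ m/s.

v_f ≈ 7.35×10⁴ m/s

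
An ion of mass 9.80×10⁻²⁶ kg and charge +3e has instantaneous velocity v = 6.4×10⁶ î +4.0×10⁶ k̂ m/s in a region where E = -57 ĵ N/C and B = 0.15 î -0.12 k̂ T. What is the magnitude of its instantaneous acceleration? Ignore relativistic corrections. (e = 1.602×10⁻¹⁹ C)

v×B = (0, 1.37×10⁶, 0) N/C.
E + v×B = (0, 1.37×10⁶, 0) N/C.
F = q(E + v×B) = (4.806×10⁻¹⁹ C)·(0, 1.37×10⁶, 0) = (0, 6.57×10⁻¹³, 0) N.
|a| = |F|/m = 6.574×10⁻¹³/9.80×10⁻²⁶ ≈ 6.71×10¹² m/s².

|a| ≈ 6.71×10¹² m/s²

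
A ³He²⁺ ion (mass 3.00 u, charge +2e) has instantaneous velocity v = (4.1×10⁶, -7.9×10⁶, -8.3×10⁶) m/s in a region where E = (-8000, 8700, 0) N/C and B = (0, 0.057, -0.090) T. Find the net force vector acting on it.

F ≈ (3.77×10⁻¹³, 1.21×10⁻¹³, 7.49×10⁻¹⁴) N

v×B = (1.18×10⁶, 3.69×10⁵, 2.34×10⁵) N/C.
E + v×B = (1.18×10⁶, 3.78×10⁵, 2.34×10⁵) N/C.
F = q(E + v×B) = (3.204×10⁻¹⁹ C)·(1.18×10⁶, 3.78×10⁵, 2.34×10⁵) = (3.77×10⁻¹³, 1.21×10⁻¹³, 7.49×10⁻¹⁴) N.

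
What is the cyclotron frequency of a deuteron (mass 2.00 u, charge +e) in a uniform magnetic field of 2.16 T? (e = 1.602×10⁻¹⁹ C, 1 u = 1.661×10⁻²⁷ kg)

f = |q|B/(2πm).
f = (1.602×10⁻¹⁹)(2.16)/(2π·3.322×10⁻²⁷) ≈ 1.66×10⁷ Hz.

f ≈ 1.66×10⁷ Hz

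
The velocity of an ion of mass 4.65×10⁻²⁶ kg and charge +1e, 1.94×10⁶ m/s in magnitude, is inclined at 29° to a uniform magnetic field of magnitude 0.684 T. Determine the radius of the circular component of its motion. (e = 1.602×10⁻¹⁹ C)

v⊥ = v sinθ = 1.94×10⁶·sin29° ≈ 9.405×10⁵ m/s.
r = m v⊥/(|q|B) = (4.65×10⁻²⁶)(9.405×10⁵)/((1.602×10⁻¹⁹)(0.684)) ≈ 0.399 m.

r ≈ 0.399 m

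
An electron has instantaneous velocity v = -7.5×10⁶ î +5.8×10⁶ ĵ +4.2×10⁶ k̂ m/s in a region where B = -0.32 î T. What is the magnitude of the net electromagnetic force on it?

|F| ≈ 3.67×10⁻¹³ N

v×B = (0, -1.34×10⁶, 1.86×10⁶) N/C.
F = q v×B = (−1.602×10⁻¹⁹ C)·(0, -1.34×10⁶, 1.86×10⁶) = (0, 2.15×10⁻¹³, -2.97×10⁻¹³) N.
|F| = 3.67×10⁻¹³ N.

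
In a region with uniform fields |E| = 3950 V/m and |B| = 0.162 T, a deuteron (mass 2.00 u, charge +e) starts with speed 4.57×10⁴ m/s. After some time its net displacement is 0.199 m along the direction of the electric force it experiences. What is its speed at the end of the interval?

B does no work; ΔKE = |q|E d.
½mv_f² = ½mv₀² + |q|Ed = ½(3.322×10⁻²⁷)(4.57×10⁴)² + (1.602×10⁻¹⁹)(3950)(0.199) ≈ 3.469×10⁻¹⁸ J + 1.259×10⁻¹⁶ J ≈ 1.294×10⁻¹⁶ J.
v_f = √(2·1.294×10⁻¹⁶/3.322×10⁻²⁷) ≈ 2.79×10⁵ m/s.

v_f ≈ 2.79×10⁵ m/s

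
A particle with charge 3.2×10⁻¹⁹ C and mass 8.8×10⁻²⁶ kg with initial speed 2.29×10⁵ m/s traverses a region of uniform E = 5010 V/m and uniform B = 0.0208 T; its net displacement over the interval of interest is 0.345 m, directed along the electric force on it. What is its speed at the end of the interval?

v_f ≈ 2.55×10⁵ m/s

B does no work; ΔKE = |q|E d.
½mv_f² = ½mv₀² + |q|Ed = ½(8.8×10⁻²⁶)(2.29×10⁵)² + (3.2×10⁻¹⁹)(5010)(0.345) ≈ 2.307×10⁻¹⁵ J + 5.531×10⁻¹⁶ J ≈ 2.861×10⁻¹⁵ J.
v_f = √(2·2.861×10⁻¹⁵/8.8×10⁻²⁶) ≈ 2.55×10⁵ m/s.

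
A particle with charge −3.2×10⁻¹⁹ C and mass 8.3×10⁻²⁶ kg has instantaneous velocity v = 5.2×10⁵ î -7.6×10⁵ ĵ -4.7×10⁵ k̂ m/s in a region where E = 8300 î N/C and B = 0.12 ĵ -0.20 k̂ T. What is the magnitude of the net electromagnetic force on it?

|F| ≈ 7.95×10⁻¹⁴ N

v×B = (2.08×10⁵, 1.04×10⁵, 6.24×10⁴) N/C.
E + v×B = (2.17×10⁵, 1.04×10⁵, 6.24×10⁴) N/C.
F = q(E + v×B) = (−3.2×10⁻¹⁹ C)·(2.17×10⁵, 1.04×10⁵, 6.24×10⁴) = (-6.93×10⁻¹⁴, -3.33×10⁻¹⁴, -2.00×10⁻¹⁴) N.
|F| = 7.95×10⁻¹⁴ N.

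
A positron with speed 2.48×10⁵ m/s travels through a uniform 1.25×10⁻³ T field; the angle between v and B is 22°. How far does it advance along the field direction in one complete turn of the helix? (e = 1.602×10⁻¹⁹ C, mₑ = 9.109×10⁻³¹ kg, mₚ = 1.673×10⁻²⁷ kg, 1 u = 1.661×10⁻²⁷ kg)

p ≈ 6.57×10⁻³ m

v∥ = v cosθ = 2.48×10⁵·cos22° ≈ 2.299×10⁵ m/s.
T = 2πm/(|q|B) = 2π(9.109×10⁻³¹)/((1.602×10⁻¹⁹)(1.25×10⁻³)) ≈ 2.858×10⁻⁸ s.
pitch = v∥ T = (2.299×10⁵)(2.858×10⁻⁸) ≈ 6.57×10⁻³ m.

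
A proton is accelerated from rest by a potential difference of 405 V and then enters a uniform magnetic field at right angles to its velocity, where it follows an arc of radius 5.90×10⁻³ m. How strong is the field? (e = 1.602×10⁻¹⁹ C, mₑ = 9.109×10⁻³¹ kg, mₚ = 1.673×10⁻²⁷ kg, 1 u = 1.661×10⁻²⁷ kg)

B ≈ 0.493 T

v = √(2|q|V/m) = √(2·1.602×10⁻¹⁹·405/1.673×10⁻²⁷) ≈ 2.785×10⁵ m/s.
B = mv/(|q|r) = (1.673×10⁻²⁷)(2.785×10⁵)/((1.602×10⁻¹⁹)(5.90×10⁻³)) ≈ 0.493 T.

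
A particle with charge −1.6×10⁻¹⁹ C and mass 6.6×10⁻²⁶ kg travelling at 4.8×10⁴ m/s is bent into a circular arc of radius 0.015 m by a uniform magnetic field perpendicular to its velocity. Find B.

From |q|vB = mv²/r, B = mv/(|q|r).
B = (6.6×10⁻²⁶)(4.8×10⁴)/((1.6×10⁻¹⁹)(0.015)) ≈ 1.3 T.

B ≈ 1.3 T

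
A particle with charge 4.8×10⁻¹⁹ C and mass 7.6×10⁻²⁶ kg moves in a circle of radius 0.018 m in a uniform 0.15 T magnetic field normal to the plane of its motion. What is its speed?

v ≈ 1.7×10⁴ m/s

From |q|vB = mv²/r, v = |q|Br/m.
v = (4.8×10⁻¹⁹)(0.15)(0.018)/7.6×10⁻²⁶ ≈ 1.7×10⁴ m/s.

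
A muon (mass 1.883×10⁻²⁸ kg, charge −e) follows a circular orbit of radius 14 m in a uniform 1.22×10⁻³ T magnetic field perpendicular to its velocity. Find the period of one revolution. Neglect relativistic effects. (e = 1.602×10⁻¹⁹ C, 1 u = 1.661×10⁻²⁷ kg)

T ≈ 6.05×10⁻⁶ s

The cyclotron period depends only on m, q, B: T = 2πm/(|q|B).
T = 2π(1.883×10⁻²⁸)/((1.602×10⁻¹⁹)(1.22×10⁻³)) ≈ 6.05×10⁻⁶ s.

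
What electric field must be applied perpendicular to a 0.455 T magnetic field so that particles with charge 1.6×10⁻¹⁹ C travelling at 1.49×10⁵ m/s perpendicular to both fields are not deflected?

For straight-line motion qE = qvB, so E = vB.
E = 1.49×10⁵ × 0.455 = 6.78×10⁴ V/m.

E = 6.78×10⁴ V/m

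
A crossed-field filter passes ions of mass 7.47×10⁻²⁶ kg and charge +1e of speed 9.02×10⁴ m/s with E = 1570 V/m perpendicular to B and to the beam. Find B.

Balance of forces in the selector: qE = qvB ⇒ B = E/v.
B = 1570/9.02×10⁴ = 0.0174 T.

B = 0.0174 T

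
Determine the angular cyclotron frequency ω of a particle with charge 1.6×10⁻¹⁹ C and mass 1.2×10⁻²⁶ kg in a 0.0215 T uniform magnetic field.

ω = |q|B/m.
ω = (1.6×10⁻¹⁹)(0.0215)/1.2×10⁻²⁶ ≈ 2.87×10⁵ rad/s.

ω ≈ 2.87×10⁵ rad/s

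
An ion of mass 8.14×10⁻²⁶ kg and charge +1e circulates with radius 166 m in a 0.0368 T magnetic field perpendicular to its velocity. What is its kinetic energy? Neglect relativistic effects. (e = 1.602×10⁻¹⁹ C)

KE ≈ 5.88×10⁻¹² J

v = |q|Br/m, then KE = ½mv² = (qBr)²/(2m).
v = (1.602×10⁻¹⁹)(0.0368)(166)/8.14×10⁻²⁶ ≈ 1.202×10⁷ m/s.
KE = ½(8.14×10⁻²⁶)(1.202×10⁷)² ≈ 5.88×10⁻¹² J.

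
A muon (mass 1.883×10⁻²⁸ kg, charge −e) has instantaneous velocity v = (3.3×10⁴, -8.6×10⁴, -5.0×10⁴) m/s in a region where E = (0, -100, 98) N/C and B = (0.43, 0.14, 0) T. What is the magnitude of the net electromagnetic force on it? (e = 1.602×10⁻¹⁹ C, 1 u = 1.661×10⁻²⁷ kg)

v×B = (7000, -2.15×10⁴, 4.16×10⁴) N/C.
E + v×B = (7000, -2.16×10⁴, 4.17×10⁴) N/C.
F = q(E + v×B) = (−1.602×10⁻¹⁹ C)·(7000, -2.16×10⁴, 4.17×10⁴) = (-1.12×10⁻¹⁵, 3.46×10⁻¹⁵, -6.68×10⁻¹⁵) N.
|F| = 7.61×10⁻¹⁵ N.

|F| ≈ 7.61×10⁻¹⁵ N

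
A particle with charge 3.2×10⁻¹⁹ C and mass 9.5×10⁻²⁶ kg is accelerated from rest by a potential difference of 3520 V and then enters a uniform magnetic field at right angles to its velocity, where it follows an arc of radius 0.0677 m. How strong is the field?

v = √(2|q|V/m) = √(2·3.2×10⁻¹⁹·3520/9.5×10⁻²⁶) ≈ 1.540×10⁵ m/s.
B = mv/(|q|r) = (9.5×10⁻²⁶)(1.540×10⁵)/((3.2×10⁻¹⁹)(0.0677)) ≈ 0.675 T.

B ≈ 0.675 T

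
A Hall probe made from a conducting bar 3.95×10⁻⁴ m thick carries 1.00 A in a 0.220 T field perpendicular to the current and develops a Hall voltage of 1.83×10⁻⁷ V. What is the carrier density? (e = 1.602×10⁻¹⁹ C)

n ≈ 1.90×10²⁸ m⁻³

From V_H = IB/(n e t), n = IB/(V_H e t).
n = (1.00)(0.220)/((1.83×10⁻⁷)(1.602×10⁻¹⁹)(3.95×10⁻⁴)) ≈ 1.90×10²⁸ m⁻³.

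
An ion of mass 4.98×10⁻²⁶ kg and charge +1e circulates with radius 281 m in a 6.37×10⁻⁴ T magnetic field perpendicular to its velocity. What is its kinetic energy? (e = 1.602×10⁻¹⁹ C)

KE ≈ 5.15×10⁴ eV

v = |q|Br/m, then KE = ½mv² = (qBr)²/(2m).
v = (1.602×10⁻¹⁹)(6.37×10⁻⁴)(281)/4.98×10⁻²⁶ ≈ 5.758×10⁵ m/s.
KE = ½(4.98×10⁻²⁶)(5.758×10⁵)² ≈ 8.26×10⁻¹⁵ J = 5.15×10⁴ eV.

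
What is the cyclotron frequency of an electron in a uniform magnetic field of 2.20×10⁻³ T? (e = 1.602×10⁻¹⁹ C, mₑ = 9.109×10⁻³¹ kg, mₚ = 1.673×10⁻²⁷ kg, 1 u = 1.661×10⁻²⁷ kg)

f = |q|B/(2πm).
f = (1.602×10⁻¹⁹)(2.20×10⁻³)/(2π·9.109×10⁻³¹) ≈ 6.16×10⁷ Hz.

f ≈ 6.16×10⁷ Hz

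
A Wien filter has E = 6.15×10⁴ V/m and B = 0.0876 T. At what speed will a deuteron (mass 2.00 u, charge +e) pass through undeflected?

v = 7.02×10⁵ m/s

For undeflected motion the electric and magnetic forces balance: qE = qvB.
v = E/B = 6.15×10⁴/0.0876 = 7.02×10⁵ m/s.
The result is independent of the particle's charge and mass.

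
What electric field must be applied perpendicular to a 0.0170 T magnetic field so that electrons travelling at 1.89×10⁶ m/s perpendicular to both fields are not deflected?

For straight-line motion qE = qvB, so E = vB.
E = 1.89×10⁶ × 0.0170 = 3.21×10⁴ V/m.

E = 3.21×10⁴ V/m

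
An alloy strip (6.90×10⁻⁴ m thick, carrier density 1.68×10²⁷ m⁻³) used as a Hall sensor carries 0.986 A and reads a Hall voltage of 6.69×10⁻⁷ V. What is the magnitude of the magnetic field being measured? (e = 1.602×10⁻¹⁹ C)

B ≈ 0.126 T

From V_H = IB/(n e t), B = V_H n e t / I.
B = (6.69×10⁻⁷)(1.68×10²⁷)(1.602×10⁻¹⁹)(6.90×10⁻⁴)/0.986 ≈ 0.126 T.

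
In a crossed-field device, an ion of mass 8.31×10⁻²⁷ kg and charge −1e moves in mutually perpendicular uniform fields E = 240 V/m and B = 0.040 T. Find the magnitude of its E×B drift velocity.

In crossed fields the guiding centre drifts at v_d = |E×B|/B² = E/B, independent of charge and mass.
v_d = 240/0.040 = 6000 m/s.

v_d ≈ 6000 m/s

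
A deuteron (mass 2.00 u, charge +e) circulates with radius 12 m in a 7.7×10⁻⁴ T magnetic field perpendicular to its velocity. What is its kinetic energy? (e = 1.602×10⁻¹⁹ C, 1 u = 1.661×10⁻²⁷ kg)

v = |q|Br/m, then KE = ½mv² = (qBr)²/(2m).
v = (1.602×10⁻¹⁹)(7.7×10⁻⁴)(12)/3.322×10⁻²⁷ ≈ 4.456×10⁵ m/s.
KE = ½(3.322×10⁻²⁷)(4.456×10⁵)² ≈ 3.3×10⁻¹⁶ J.

KE ≈ 3.3×10⁻¹⁶ J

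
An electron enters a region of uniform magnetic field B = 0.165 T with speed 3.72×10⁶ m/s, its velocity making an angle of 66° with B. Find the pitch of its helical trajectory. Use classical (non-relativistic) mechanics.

v∥ = v cosθ = 3.72×10⁶·cos66° ≈ 1.513×10⁶ m/s.
T = 2πm/(|q|B) = 2π(9.109×10⁻³¹)/((1.602×10⁻¹⁹)(0.165)) ≈ 2.165×10⁻¹⁰ s.
pitch = v∥ T = (1.513×10⁶)(2.165×10⁻¹⁰) ≈ 3.28×10⁻⁴ m.

p ≈ 3.28×10⁻⁴ m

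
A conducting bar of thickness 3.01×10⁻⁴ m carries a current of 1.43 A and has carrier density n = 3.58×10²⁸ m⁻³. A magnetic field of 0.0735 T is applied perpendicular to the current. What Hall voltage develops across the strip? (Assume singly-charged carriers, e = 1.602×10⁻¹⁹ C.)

V_H ≈ 6.09×10⁻⁸ V

V_H = IB/(n e t).
V_H = (1.43)(0.0735)/((3.58×10²⁸)(1.602×10⁻¹⁹)(3.01×10⁻⁴)) ≈ 6.09×10⁻⁸ V.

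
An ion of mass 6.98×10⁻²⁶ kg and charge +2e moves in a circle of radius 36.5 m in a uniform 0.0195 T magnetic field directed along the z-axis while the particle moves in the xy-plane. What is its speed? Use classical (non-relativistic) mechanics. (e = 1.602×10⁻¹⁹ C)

From |q|vB = mv²/r, v = |q|Br/m.
v = (3.204×10⁻¹⁹)(0.0195)(36.5)/6.98×10⁻²⁶ ≈ 3.27×10⁶ m/s.

v ≈ 3.27×10⁶ m/s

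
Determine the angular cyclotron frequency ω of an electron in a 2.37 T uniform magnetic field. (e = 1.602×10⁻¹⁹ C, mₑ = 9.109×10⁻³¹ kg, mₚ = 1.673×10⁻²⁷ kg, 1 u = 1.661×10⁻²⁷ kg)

ω ≈ 4.17×10¹¹ rad/s

ω = |q|B/m.
ω = (1.602×10⁻¹⁹)(2.37)/9.109×10⁻³¹ ≈ 4.17×10¹¹ rad/s.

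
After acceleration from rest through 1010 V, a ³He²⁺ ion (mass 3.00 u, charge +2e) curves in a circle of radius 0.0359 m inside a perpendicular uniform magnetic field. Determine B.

v = √(2|q|V/m) = √(2·3.204×10⁻¹⁹·1010/4.983×10⁻²⁷) ≈ 3.604×10⁵ m/s.
B = mv/(|q|r) = (4.983×10⁻²⁷)(3.604×10⁵)/((3.204×10⁻¹⁹)(0.0359)) ≈ 0.156 T.

B ≈ 0.156 T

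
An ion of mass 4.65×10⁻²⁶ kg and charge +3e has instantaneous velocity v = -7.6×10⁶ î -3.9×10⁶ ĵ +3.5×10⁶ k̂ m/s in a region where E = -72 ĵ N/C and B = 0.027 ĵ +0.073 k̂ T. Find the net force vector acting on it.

v×B = (-3.79×10⁵, 5.55×10⁵, -2.05×10⁵) N/C.
E + v×B = (-3.79×10⁵, 5.55×10⁵, -2.05×10⁵) N/C.
F = q(E + v×B) = (4.806×10⁻¹⁹ C)·(-3.79×10⁵, 5.55×10⁵, -2.05×10⁵) = (-1.82×10⁻¹³, 2.67×10⁻¹³, -9.86×10⁻¹⁴) N.

F ≈ (-1.82×10⁻¹³, 2.67×10⁻¹³, -9.86×10⁻¹⁴) N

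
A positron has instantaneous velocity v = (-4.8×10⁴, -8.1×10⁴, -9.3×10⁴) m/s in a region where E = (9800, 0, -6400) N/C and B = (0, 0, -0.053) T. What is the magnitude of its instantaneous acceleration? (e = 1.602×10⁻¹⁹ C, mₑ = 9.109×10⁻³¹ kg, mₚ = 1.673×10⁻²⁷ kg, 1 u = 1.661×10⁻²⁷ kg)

v×B = (4290, -2540, 0) N/C.
E + v×B = (1.41×10⁴, -2540, -6400) N/C.
F = q(E + v×B) = (1.602×10⁻¹⁹ C)·(1.41×10⁴, -2540, -6400) = (2.26×10⁻¹⁵, -4.08×10⁻¹⁶, -1.03×10⁻¹⁵) N.
|a| = |F|/m = 2.513×10⁻¹⁵/9.109×10⁻³¹ ≈ 2.76×10¹⁵ m/s².

|a| ≈ 2.76×10¹⁵ m/s²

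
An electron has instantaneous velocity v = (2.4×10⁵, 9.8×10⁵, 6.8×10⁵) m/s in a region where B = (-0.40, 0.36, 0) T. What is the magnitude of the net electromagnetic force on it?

v×B = (-2.45×10⁵, -2.72×10⁵, 4.78×10⁵) N/C.
F = q v×B = (−1.602×10⁻¹⁹ C)·(-2.45×10⁵, -2.72×10⁵, 4.78×10⁵) = (3.92×10⁻¹⁴, 4.36×10⁻¹⁴, -7.66×10⁻¹⁴) N.
|F| = 9.65×10⁻¹⁴ N.

|F| ≈ 9.65×10⁻¹⁴ N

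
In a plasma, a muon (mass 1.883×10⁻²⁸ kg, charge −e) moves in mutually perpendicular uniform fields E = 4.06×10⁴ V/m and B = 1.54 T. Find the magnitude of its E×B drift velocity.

v_d ≈ 2.64×10⁴ m/s

The E×B drift speed is v_d = E/B.
v_d = 4.06×10⁴/1.54 = 2.64×10⁴ m/s.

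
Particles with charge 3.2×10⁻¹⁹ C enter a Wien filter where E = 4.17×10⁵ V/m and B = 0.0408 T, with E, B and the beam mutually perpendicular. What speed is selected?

Straight-line motion ⇒ electric and magnetic forces cancel, so E = vB.
v = E/B = 4.17×10⁵/0.0408 = 1.02×10⁷ m/s.

v = 1.02×10⁷ m/s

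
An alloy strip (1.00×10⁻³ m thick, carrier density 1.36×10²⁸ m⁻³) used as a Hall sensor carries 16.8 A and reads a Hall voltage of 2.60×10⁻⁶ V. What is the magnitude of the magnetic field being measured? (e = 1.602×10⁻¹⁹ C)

From V_H = IB/(n e t), B = V_H n e t / I.
B = (2.60×10⁻⁶)(1.36×10²⁸)(1.602×10⁻¹⁹)(1.00×10⁻³)/16.8 ≈ 0.337 T.

B ≈ 0.337 T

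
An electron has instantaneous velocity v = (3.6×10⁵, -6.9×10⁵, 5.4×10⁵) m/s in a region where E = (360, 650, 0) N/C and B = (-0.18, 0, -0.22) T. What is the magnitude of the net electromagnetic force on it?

v×B = (1.52×10⁵, -1.80×10⁴, -1.24×10⁵) N/C.
E + v×B = (1.52×10⁵, -1.74×10⁴, -1.24×10⁵) N/C.
F = q(E + v×B) = (−1.602×10⁻¹⁹ C)·(1.52×10⁵, -1.74×10⁴, -1.24×10⁵) = (-2.44×10⁻¹⁴, 2.78×10⁻¹⁵, 1.99×10⁻¹⁴) N.
|F| = 3.16×10⁻¹⁴ N.

|F| ≈ 3.16×10⁻¹⁴ N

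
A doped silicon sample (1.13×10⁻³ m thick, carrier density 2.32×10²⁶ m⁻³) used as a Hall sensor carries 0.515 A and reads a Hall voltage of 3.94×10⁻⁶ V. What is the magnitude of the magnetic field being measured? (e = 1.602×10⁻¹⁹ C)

From V_H = IB/(n e t), B = V_H n e t / I.
B = (3.94×10⁻⁶)(2.32×10²⁶)(1.602×10⁻¹⁹)(1.13×10⁻³)/0.515 ≈ 0.321 T.

B ≈ 0.321 T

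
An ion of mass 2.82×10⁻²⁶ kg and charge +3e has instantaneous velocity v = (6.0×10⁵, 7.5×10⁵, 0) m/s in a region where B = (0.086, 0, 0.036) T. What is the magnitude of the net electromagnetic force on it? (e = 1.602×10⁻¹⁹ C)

v×B = (2.70×10⁴, -2.16×10⁴, -6.45×10⁴) N/C.
F = q v×B = (4.806×10⁻¹⁹ C)·(2.70×10⁴, -2.16×10⁴, -6.45×10⁴) = (1.30×10⁻¹⁴, -1.04×10⁻¹⁴, -3.10×10⁻¹⁴) N.
|F| = 3.52×10⁻¹⁴ N.

|F| ≈ 3.52×10⁻¹⁴ N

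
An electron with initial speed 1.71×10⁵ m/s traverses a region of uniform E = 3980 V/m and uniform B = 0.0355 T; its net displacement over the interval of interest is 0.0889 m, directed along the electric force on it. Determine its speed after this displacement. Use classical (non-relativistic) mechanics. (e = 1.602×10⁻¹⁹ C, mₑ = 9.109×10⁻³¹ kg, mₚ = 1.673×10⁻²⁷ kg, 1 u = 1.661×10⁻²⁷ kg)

B does no work; ΔKE = |q|E d.
½mv_f² = ½mv₀² + |q|Ed = ½(9.109×10⁻³¹)(1.71×10⁵)² + (1.602×10⁻¹⁹)(3980)(0.0889) ≈ 1.332×10⁻²⁰ J + 5.668×10⁻¹⁷ J ≈ 5.670×10⁻¹⁷ J.
v_f = √(2·5.670×10⁻¹⁷/9.109×10⁻³¹) ≈ 1.12×10⁷ m/s.

v_f ≈ 1.12×10⁷ m/s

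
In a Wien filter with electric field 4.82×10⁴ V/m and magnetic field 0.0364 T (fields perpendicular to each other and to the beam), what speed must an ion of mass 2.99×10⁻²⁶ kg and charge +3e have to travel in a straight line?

v = 1.32×10⁶ m/s

Straight-line motion ⇒ electric and magnetic forces cancel, so E = vB.
v = E/B = 4.82×10⁴/0.0364 = 1.32×10⁶ m/s.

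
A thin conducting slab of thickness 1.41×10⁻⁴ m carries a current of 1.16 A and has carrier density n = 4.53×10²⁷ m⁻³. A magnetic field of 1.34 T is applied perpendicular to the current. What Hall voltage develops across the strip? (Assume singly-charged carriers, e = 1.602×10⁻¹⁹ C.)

V_H ≈ 1.52×10⁻⁵ V

V_H = IB/(n e t).
V_H = (1.16)(1.34)/((4.53×10²⁷)(1.602×10⁻¹⁹)(1.41×10⁻⁴)) ≈ 1.52×10⁻⁵ V.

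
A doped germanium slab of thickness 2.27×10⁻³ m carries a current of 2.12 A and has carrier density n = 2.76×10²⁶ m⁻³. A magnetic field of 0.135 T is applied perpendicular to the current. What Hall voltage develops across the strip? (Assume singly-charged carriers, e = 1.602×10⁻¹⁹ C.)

V_H = IB/(n e t).
V_H = (2.12)(0.135)/((2.76×10²⁶)(1.602×10⁻¹⁹)(2.27×10⁻³)) ≈ 2.85×10⁻⁶ V.

V_H ≈ 2.85×10⁻⁶ V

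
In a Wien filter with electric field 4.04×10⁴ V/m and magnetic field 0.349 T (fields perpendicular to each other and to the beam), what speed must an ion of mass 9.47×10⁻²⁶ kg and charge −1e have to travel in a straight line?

Straight-line motion ⇒ electric and magnetic forces cancel, so E = vB.
v = E/B = 4.04×10⁴/0.349 = 1.16×10⁵ m/s.

v = 1.16×10⁵ m/s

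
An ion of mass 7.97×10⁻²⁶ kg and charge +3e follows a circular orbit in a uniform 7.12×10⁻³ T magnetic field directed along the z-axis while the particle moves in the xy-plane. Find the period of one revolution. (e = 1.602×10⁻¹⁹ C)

T ≈ 1.46×10⁻⁴ s

The cyclotron period depends only on m, q, B: T = 2πm/(|q|B).
T = 2π(7.97×10⁻²⁶)/((4.806×10⁻¹⁹)(7.12×10⁻³)) ≈ 1.46×10⁻⁴ s.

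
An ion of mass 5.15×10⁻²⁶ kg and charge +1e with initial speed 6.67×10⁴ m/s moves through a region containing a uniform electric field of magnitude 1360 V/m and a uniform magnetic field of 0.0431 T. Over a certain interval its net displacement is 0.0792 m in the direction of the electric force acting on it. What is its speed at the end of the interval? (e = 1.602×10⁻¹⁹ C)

B does no work; ΔKE = |q|E d.
½mv_f² = ½mv₀² + |q|Ed = ½(5.15×10⁻²⁶)(6.67×10⁴)² + (1.602×10⁻¹⁹)(1360)(0.0792) ≈ 1.146×10⁻¹⁶ J + 1.726×10⁻¹⁷ J ≈ 1.318×10⁻¹⁶ J.
v_f = √(2·1.318×10⁻¹⁶/5.15×10⁻²⁶) ≈ 7.15×10⁴ m/s.

v_f ≈ 7.15×10⁴ m/s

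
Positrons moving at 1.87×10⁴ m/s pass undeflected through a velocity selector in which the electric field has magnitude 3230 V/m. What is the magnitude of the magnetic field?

B = 0.173 T

Balance of forces in the selector: qE = qvB ⇒ B = E/v.
B = 3230/1.87×10⁴ = 0.173 T.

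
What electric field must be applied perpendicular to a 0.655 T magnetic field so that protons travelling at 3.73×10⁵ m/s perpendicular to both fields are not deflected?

E = 2.44×10⁵ V/m

For straight-line motion qE = qvB, so E = vB.
E = 3.73×10⁵ × 0.655 = 2.44×10⁵ V/m.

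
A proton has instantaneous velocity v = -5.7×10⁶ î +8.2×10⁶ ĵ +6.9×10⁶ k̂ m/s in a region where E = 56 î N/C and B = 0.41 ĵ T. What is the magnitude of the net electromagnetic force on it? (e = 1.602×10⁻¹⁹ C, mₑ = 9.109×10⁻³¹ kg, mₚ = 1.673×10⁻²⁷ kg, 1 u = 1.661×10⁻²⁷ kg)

v×B = (-2.83×10⁶, 0, -2.34×10⁶) N/C.
E + v×B = (-2.83×10⁶, 0, -2.34×10⁶) N/C.
F = q(E + v×B) = (1.602×10⁻¹⁹ C)·(-2.83×10⁶, 0, -2.34×10⁶) = (-4.53×10⁻¹³, 0, -3.74×10⁻¹³) N.
|F| = 5.88×10⁻¹³ N.

|F| ≈ 5.88×10⁻¹³ N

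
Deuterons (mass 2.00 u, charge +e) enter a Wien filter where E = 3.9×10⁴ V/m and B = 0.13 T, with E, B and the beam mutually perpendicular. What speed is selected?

Straight-line motion ⇒ electric and magnetic forces cancel, so E = vB.
v = E/B = 3.9×10⁴/0.13 = 3.0×10⁵ m/s.

v = 3.0×10⁵ m/s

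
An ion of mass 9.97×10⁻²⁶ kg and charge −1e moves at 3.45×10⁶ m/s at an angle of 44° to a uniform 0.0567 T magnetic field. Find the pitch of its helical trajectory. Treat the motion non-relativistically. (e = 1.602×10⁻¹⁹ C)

p ≈ 171 m

v∥ = v cosθ = 3.45×10⁶·cos44° ≈ 2.482×10⁶ m/s.
T = 2πm/(|q|B) = 2π(9.97×10⁻²⁶)/((1.602×10⁻¹⁹)(0.0567)) ≈ 6.897×10⁻⁵ s.
pitch = v∥ T = (2.482×10⁶)(6.897×10⁻⁵) ≈ 171 m.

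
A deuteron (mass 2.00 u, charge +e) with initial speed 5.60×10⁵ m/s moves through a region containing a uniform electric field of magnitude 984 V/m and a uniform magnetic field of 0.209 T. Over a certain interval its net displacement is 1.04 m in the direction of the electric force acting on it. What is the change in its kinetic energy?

The magnetic force is always ⟂ v and does no work; only the electric force changes KE.
ΔKE = F_E · d = |q|E d = (1.602×10⁻¹⁹)(984)(1.04) ≈ 1.64×10⁻¹⁶ J.

ΔKE ≈ 1.64×10⁻¹⁶ J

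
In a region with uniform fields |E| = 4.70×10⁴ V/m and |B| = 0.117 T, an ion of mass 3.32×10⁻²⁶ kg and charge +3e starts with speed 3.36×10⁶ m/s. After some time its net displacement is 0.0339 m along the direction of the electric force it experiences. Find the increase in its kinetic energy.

ΔKE ≈ 7.66×10⁻¹⁶ J

The magnetic force is always ⟂ v and does no work; only the electric force changes KE.
ΔKE = F_E · d = |q|E d = (4.806×10⁻¹⁹)(4.70×10⁴)(0.0339) ≈ 7.66×10⁻¹⁶ J.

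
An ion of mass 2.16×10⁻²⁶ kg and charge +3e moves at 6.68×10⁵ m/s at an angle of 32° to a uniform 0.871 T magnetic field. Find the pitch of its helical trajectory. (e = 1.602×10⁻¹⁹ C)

p ≈ 0.184 m

v∥ = v cosθ = 6.68×10⁵·cos32° ≈ 5.665×10⁵ m/s.
T = 2πm/(|q|B) = 2π(2.16×10⁻²⁶)/((4.806×10⁻¹⁹)(0.871)) ≈ 3.242×10⁻⁷ s.
pitch = v∥ T = (5.665×10⁵)(3.242×10⁻⁷) ≈ 0.184 m.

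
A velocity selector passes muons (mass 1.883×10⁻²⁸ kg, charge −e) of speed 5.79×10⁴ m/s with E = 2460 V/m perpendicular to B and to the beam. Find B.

B = 0.0425 T

Balance of forces in the selector: qE = qvB ⇒ B = E/v.
B = 2460/5.79×10⁴ = 0.0425 T.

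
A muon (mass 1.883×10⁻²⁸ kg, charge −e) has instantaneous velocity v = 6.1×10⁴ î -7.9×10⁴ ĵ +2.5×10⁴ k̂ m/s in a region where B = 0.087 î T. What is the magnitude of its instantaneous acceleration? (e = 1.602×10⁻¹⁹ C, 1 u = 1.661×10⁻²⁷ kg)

v×B = (0, 2180, 6870) N/C.
F = q v×B = (−1.602×10⁻¹⁹ C)·(0, 2180, 6870) = (0, -3.48×10⁻¹⁶, -1.10×10⁻¹⁵) N.
|a| = |F|/m = 1.155×10⁻¹⁵/1.883×10⁻²⁸ ≈ 6.13×10¹² m/s².

|a| ≈ 6.13×10¹² m/s²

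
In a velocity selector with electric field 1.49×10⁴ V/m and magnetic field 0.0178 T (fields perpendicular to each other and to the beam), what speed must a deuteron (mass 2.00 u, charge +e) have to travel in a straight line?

v = 8.37×10⁵ m/s

Zero net Lorentz force requires |qE| = |q v×B|, i.e. E = vB.
v = E/B = 1.49×10⁴/0.0178 = 8.37×10⁵ m/s.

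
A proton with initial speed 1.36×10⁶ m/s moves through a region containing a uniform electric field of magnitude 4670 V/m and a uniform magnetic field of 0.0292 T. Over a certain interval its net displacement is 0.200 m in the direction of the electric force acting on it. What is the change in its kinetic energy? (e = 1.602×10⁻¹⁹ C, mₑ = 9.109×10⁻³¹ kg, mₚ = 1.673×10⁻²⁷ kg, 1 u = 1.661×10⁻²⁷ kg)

ΔKE ≈ 1.50×10⁻¹⁶ J

The magnetic force is always ⟂ v and does no work; only the electric force changes KE.
ΔKE = F_E · d = |q|E d = (1.602×10⁻¹⁹)(4670)(0.200) ≈ 1.50×10⁻¹⁶ J.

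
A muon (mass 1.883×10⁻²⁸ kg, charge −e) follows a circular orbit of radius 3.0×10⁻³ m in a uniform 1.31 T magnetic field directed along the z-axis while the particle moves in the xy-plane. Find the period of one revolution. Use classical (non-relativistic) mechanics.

T ≈ 5.64×10⁻⁹ s

The cyclotron period depends only on m, q, B: T = 2πm/(|q|B).
T = 2π(1.883×10⁻²⁸)/((1.602×10⁻¹⁹)(1.31)) ≈ 5.64×10⁻⁹ s.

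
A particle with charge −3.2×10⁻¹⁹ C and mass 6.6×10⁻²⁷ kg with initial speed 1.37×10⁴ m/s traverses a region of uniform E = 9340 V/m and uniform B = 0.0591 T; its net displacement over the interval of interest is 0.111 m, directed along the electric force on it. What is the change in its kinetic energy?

The magnetic force is always ⟂ v and does no work; only the electric force changes KE.
ΔKE = F_E · d = |q|E d = (3.2×10⁻¹⁹)(9340)(0.111) ≈ 3.32×10⁻¹⁶ J.

ΔKE ≈ 3.32×10⁻¹⁶ J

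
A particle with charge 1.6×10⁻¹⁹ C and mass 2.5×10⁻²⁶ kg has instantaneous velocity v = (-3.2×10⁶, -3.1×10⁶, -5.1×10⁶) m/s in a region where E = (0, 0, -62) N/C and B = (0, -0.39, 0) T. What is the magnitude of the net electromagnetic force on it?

v×B = (-1.99×10⁶, 0, 1.25×10⁶) N/C.
E + v×B = (-1.99×10⁶, 0, 1.25×10⁶) N/C.
F = q(E + v×B) = (1.6×10⁻¹⁹ C)·(-1.99×10⁶, 0, 1.25×10⁶) = (-3.18×10⁻¹³, 0, 2.00×10⁻¹³) N.
|F| = 3.76×10⁻¹³ N.

|F| ≈ 3.76×10⁻¹³ N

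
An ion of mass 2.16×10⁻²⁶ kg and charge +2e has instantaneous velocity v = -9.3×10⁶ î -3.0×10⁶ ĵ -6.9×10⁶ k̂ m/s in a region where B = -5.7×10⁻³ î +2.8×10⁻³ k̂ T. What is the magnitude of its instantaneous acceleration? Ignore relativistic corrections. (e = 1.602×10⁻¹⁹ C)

|a| ≈ 1.01×10¹² m/s²

v×B = (-8400, 6.54×10⁴, -1.71×10⁴) N/C.
F = q v×B = (3.204×10⁻¹⁹ C)·(-8400, 6.54×10⁴, -1.71×10⁴) = (-2.69×10⁻¹⁵, 2.09×10⁻¹⁴, -5.48×10⁻¹⁵) N.
|a| = |F|/m = 2.182×10⁻¹⁴/2.16×10⁻²⁶ ≈ 1.01×10¹² m/s².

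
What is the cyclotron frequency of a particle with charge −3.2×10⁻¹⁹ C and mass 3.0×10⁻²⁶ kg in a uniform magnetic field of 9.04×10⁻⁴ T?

f ≈ 1530 Hz

f = |q|B/(2πm).
f = (3.2×10⁻¹⁹)(9.04×10⁻⁴)/(2π·3.0×10⁻²⁶) ≈ 1530 Hz.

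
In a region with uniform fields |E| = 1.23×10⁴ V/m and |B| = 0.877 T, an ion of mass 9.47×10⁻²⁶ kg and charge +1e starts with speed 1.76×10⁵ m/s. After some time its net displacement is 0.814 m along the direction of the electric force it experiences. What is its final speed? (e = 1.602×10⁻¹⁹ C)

B does no work; ΔKE = |q|E d.
½mv_f² = ½mv₀² + |q|Ed = ½(9.47×10⁻²⁶)(1.76×10⁵)² + (1.602×10⁻¹⁹)(1.23×10⁴)(0.814) ≈ 1.467×10⁻¹⁵ J + 1.604×10⁻¹⁵ J ≈ 3.071×10⁻¹⁵ J.
v_f = √(2·3.071×10⁻¹⁵/9.47×10⁻²⁶) ≈ 2.55×10⁵ m/s.

v_f ≈ 2.55×10⁵ m/s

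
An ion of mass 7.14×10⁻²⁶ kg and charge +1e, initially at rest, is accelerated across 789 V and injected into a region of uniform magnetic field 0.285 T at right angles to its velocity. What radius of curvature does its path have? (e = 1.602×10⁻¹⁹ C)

r ≈ 0.0931 m

Acceleration: |q|V = ½mv² ⇒ v = √(2|q|V/m) = √(2·1.602×10⁻¹⁹·789/7.14×10⁻²⁶) ≈ 5.950×10⁴ m/s.
In the field: r = mv/(|q|B) = (7.14×10⁻²⁶)(5.950×10⁴)/((1.602×10⁻¹⁹)(0.285)) ≈ 0.0931 m.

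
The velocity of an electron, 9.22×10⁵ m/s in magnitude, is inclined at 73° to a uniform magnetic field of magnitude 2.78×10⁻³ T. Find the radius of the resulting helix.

v⊥ = v sinθ = 9.22×10⁵·sin73° ≈ 8.817×10⁵ m/s.
r = m v⊥/(|q|B) = (9.109×10⁻³¹)(8.817×10⁵)/((1.602×10⁻¹⁹)(2.78×10⁻³)) ≈ 1.80×10⁻³ m.

r ≈ 1.80×10⁻³ m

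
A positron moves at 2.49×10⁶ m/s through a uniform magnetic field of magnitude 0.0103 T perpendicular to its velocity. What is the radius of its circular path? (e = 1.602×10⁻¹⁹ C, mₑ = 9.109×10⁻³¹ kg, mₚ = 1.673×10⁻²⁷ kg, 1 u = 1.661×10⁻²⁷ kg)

The magnetic force provides the centripetal force: |q|vB = mv²/r.
r = mv/(|q|B) = (9.109×10⁻³¹)(2.49×10⁶)/((1.602×10⁻¹⁹)(0.0103)) ≈ 1.37×10⁻³ m.

r ≈ 1.37×10⁻³ m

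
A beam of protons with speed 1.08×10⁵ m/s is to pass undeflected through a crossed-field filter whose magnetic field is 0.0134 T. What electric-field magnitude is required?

E = 1450 V/m

For straight-line motion qE = qvB, so E = vB.
E = 1.08×10⁵ × 0.0134 = 1450 V/m.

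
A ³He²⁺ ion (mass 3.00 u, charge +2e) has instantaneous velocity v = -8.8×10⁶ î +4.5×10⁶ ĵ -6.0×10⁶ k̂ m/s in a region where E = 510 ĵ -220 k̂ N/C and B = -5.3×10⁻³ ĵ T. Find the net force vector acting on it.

F ≈ (-1.02×10⁻¹⁴, 1.63×10⁻¹⁶, 1.49×10⁻¹⁴) N

v×B = (-3.18×10⁴, 0, 4.66×10⁴) N/C.
E + v×B = (-3.18×10⁴, 510, 4.64×10⁴) N/C.
F = q(E + v×B) = (3.204×10⁻¹⁹ C)·(-3.18×10⁴, 510, 4.64×10⁴) = (-1.02×10⁻¹⁴, 1.63×10⁻¹⁶, 1.49×10⁻¹⁴) N.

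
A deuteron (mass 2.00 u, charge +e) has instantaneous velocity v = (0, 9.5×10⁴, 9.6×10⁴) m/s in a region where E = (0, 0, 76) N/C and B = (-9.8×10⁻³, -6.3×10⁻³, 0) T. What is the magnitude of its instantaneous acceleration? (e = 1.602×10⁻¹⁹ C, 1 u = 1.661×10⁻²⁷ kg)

|a| ≈ 7.26×10¹⁰ m/s²

v×B = (605, -941, 931) N/C.
E + v×B = (605, -941, 1010) N/C.
F = q(E + v×B) = (1.602×10⁻¹⁹ C)·(605, -941, 1010) = (9.69×10⁻¹⁷, -1.51×10⁻¹⁶, 1.61×10⁻¹⁶) N.
|a| = |F|/m = 2.411×10⁻¹⁶/3.322×10⁻²⁷ ≈ 7.26×10¹⁰ m/s².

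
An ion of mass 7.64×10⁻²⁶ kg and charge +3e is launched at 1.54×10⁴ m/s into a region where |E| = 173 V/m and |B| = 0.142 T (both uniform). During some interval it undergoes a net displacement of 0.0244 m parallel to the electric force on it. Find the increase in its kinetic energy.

The magnetic force is always ⟂ v and does no work; only the electric force changes KE.
ΔKE = F_E · d = |q|E d = (4.806×10⁻¹⁹)(173)(0.0244) ≈ 2.03×10⁻¹⁸ J.

ΔKE ≈ 2.03×10⁻¹⁸ J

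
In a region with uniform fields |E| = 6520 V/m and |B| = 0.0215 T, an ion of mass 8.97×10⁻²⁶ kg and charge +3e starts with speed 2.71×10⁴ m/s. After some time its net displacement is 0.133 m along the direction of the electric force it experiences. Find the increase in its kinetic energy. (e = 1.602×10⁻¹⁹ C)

The magnetic force is always ⟂ v and does no work; only the electric force changes KE.
ΔKE = F_E · d = |q|E d = (4.806×10⁻¹⁹)(6520)(0.133) ≈ 4.17×10⁻¹⁶ J.

ΔKE ≈ 4.17×10⁻¹⁶ J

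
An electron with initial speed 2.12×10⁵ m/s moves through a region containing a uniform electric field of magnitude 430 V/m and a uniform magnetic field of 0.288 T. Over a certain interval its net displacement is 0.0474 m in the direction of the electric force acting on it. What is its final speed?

B does no work; ΔKE = |q|E d.
½mv_f² = ½mv₀² + |q|Ed = ½(9.109×10⁻³¹)(2.12×10⁵)² + (1.602×10⁻¹⁹)(430)(0.0474) ≈ 2.047×10⁻²⁰ J + 3.265×10⁻¹⁸ J ≈ 3.286×10⁻¹⁸ J.
v_f = √(2·3.286×10⁻¹⁸/9.109×10⁻³¹) ≈ 2.69×10⁶ m/s.

v_f ≈ 2.69×10⁶ m/s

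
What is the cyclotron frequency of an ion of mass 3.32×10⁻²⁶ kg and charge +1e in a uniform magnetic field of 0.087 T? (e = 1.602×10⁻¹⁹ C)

f = |q|B/(2πm).
f = (1.602×10⁻¹⁹)(0.087)/(2π·3.32×10⁻²⁶) ≈ 6.7×10⁴ Hz.

f ≈ 6.7×10⁴ Hz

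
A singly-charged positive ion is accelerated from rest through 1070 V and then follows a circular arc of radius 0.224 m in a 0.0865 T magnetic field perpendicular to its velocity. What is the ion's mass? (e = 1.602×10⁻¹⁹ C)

Combine |q|V = ½mv² and r = mv/(|q|B): eliminate v to get m = qB²r²/(2V).
m = (1.602×10⁻¹⁹)(0.0865)²(0.224)²/(2·1070) ≈ 2.81×10⁻²⁶ kg.

m ≈ 2.81×10⁻²⁶ kg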